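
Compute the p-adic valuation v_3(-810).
v_3(-810) = 4

v_3(n) is the largest exponent k such that 3^k divides n. Factor out: -810 = -3^4 · 10. (Sign doesn't affect v_p.) So v_3(-810) = 4.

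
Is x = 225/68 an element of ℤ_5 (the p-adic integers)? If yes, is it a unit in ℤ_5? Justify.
x ∈ ℤ_5 but not a unit; v_5(x) = 2 > 0

ℤ_5 = {x ∈ ℚ_5 : v_5(x) ≥ 0} and ℤ_5^× = {x ∈ ℤ_5 : v_5(x) = 0}. Here v_5(225/68) = v_5(num) − v_5(den) = 2; compare against these criteria.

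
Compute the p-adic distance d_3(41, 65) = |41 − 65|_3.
d_3(41, 65) = 1/3

Step 1 — x − y = 41 − 65 = -24. Step 2 — v_3(-24) = 1 (factor: -24 = −(3^1 · 8); the sign does not affect v_p). Step 3 — |x − y|_3 = 3^{-1} = 1/3.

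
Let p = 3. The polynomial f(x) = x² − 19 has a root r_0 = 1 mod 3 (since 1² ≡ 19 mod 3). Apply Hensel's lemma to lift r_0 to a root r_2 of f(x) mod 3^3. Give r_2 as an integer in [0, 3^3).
r_2 = 10 (mod 27)

Hensel's recurrence: r_{i+1} = r_i − f(r_i)·(f′(r_i))^{-1} mod 3^{i+2}, with f′(x) = 2x. Iterate:
  r_0 = 1 (mod 3)
  r_1 = 1 (mod 9)
  r_2 = 10 (mod 27)
Final: r_2 = 10, and one checks f(r_2) ≡ 0 mod 3^3.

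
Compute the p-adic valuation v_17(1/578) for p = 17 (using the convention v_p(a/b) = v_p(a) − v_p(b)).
v_17(1/578) = -2

Factor powers of 17 from the numerator and denominator of the reduced fraction: 1 = 17^0 · 1 and 578 = 17^2 · 2. Apply v_p(a/b) = v_p(a) − v_p(b): v_17(1/578) = 0 − 2 = -2.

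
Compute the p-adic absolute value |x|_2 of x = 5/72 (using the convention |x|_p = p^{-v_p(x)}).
|5/72|_2 = 8

Step 1 — compute v_2(x) by factoring powers of 2 out of the numerator and denominator: v_2(5/72) = -3. Step 2 — apply |x|_p = p^{-v_p(x)} = 2^{3} = 8.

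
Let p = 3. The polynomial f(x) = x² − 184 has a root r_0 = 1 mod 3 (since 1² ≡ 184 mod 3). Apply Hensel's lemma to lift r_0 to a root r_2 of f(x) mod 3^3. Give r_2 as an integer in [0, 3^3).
r_2 = 7 (mod 27)

Hensel's recurrence: r_{i+1} = r_i − f(r_i)·(f′(r_i))^{-1} mod 3^{i+2}, with f′(x) = 2x. Iterate:
  r_0 = 1 (mod 3)
  r_1 = 7 (mod 9)
  r_2 = 7 (mod 27)
Final: r_2 = 7, and one checks f(r_2) ≡ 0 mod 3^3.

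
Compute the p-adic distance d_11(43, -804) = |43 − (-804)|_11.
d_11(43, -804) = 1/121

Step 1 — x − y = 43 − (-804) = 847. Step 2 — v_11(847) = 2 (factor: 847 = (11^2 · 7); the sign does not affect v_p). Step 3 — |x − y|_11 = 11^{-2} = 1/121.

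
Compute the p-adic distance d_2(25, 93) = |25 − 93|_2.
d_2(25, 93) = 1/4

Step 1 — x − y = 25 − 93 = -68. Step 2 — v_2(-68) = 2 (factor: -68 = −(2^2 · 17); the sign does not affect v_p). Step 3 — |x − y|_2 = 2^{-2} = 1/4.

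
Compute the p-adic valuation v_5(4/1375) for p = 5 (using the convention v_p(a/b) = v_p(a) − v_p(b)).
v_5(4/1375) = -3

Factor powers of 5 from the numerator and denominator of the reduced fraction: 4 = 5^0 · 4 and 1375 = 5^3 · 11. Apply v_p(a/b) = v_p(a) − v_p(b): v_5(4/1375) = 0 − 3 = -3.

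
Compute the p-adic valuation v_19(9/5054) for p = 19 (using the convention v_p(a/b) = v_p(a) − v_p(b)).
v_19(9/5054) = -2

Factor powers of 19 from the numerator and denominator of the reduced fraction: 9 = 19^0 · 9 and 5054 = 19^2 · 14. Apply v_p(a/b) = v_p(a) − v_p(b): v_19(9/5054) = 0 − 2 = -2.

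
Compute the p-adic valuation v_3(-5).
v_3(-5) = 0

v_3(n) is the largest exponent k such that 3^k divides n. Factor out: -5 = -3^0 · 5. (Sign doesn't affect v_p.) So v_3(-5) = 0.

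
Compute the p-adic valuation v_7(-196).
v_7(-196) = 2

v_7(n) is the largest exponent k such that 7^k divides n. Factor out: -196 = -7^2 · 4. (Sign doesn't affect v_p.) So v_7(-196) = 2.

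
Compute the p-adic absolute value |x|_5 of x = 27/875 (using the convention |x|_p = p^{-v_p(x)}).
|27/875|_5 = 125

Step 1 — compute v_5(x) by factoring powers of 5 out of the numerator and denominator: v_5(27/875) = -3. Step 2 — apply |x|_p = p^{-v_p(x)} = 5^{3} = 125.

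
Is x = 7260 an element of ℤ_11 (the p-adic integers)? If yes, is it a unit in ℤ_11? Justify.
x ∈ ℤ_11 but not a unit; v_11(x) = 2 > 0

ℤ_11 = {x ∈ ℚ_11 : v_11(x) ≥ 0} and ℤ_11^× = {x ∈ ℤ_11 : v_11(x) = 0}. Here v_11(7260) = v_11(num) − v_11(den) = 2; compare against these criteria.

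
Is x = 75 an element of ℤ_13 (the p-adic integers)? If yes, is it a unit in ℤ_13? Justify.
x ∈ ℤ_13^× (unit); v_13(x) = 0

ℤ_13 = {x ∈ ℚ_13 : v_13(x) ≥ 0} and ℤ_13^× = {x ∈ ℤ_13 : v_13(x) = 0}. Here v_13(75) = v_13(num) − v_13(den) = 0; compare against these criteria.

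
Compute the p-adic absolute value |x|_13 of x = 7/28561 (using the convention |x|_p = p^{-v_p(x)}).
|7/28561|_13 = 28561

Step 1 — compute v_13(x) by factoring powers of 13 out of the numerator and denominator: v_13(7/28561) = -4. Step 2 — apply |x|_p = p^{-v_p(x)} = 13^{4} = 28561.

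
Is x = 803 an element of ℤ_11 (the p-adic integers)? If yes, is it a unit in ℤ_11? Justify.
x ∈ ℤ_11 but not a unit; v_11(x) = 1 > 0

ℤ_11 = {x ∈ ℚ_11 : v_11(x) ≥ 0} and ℤ_11^× = {x ∈ ℤ_11 : v_11(x) = 0}. Here v_11(803) = v_11(num) − v_11(den) = 1; compare against these criteria.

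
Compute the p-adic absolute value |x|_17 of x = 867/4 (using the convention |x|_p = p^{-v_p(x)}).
|867/4|_17 = 1/289

Step 1 — compute v_17(x) by factoring powers of 17 out of the numerator and denominator: v_17(867/4) = 2. Step 2 — apply |x|_p = p^{-v_p(x)} = 17^{-2} = 1/289.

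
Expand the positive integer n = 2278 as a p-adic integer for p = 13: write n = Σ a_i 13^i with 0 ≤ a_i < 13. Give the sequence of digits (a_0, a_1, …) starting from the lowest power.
(a_0, a_1, …) = (3, 6, 0, 1)

Repeated division by 13 gives the digits low-to-high: 2278 = 3 + 6·13^1 + 1·13^3. Digit sequence: (3, 6, 0, 1).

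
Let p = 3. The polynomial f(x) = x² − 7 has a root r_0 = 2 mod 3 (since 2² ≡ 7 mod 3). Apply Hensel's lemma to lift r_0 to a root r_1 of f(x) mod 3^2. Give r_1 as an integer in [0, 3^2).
r_1 = 5 (mod 9)

Hensel's recurrence: r_{i+1} = r_i − f(r_i)·(f′(r_i))^{-1} mod 3^{i+2}, with f′(x) = 2x. Iterate:
  r_0 = 2 (mod 3)
  r_1 = 5 (mod 9)
Final: r_1 = 5, and one checks f(r_1) ≡ 0 mod 3^2.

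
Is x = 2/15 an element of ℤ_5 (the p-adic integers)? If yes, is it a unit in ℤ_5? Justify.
x ∉ ℤ_5 (v_5(x) = -1 < 0)

ℤ_5 = {x ∈ ℚ_5 : v_5(x) ≥ 0} and ℤ_5^× = {x ∈ ℤ_5 : v_5(x) = 0}. Here v_5(2/15) = v_5(num) − v_5(den) = -1; compare against these criteria.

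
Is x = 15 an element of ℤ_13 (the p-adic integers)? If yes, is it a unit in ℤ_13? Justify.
x ∈ ℤ_13^× (unit); v_13(x) = 0

ℤ_13 = {x ∈ ℚ_13 : v_13(x) ≥ 0} and ℤ_13^× = {x ∈ ℤ_13 : v_13(x) = 0}. Here v_13(15) = v_13(num) − v_13(den) = 0; compare against these criteria.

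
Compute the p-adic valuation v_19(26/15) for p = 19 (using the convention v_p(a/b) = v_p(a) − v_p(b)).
v_19(26/15) = 0

Factor powers of 19 from the numerator and denominator of the reduced fraction: 26 = 19^0 · 26 and 15 = 19^0 · 15. Apply v_p(a/b) = v_p(a) − v_p(b): v_19(26/15) = 0 − 0 = 0.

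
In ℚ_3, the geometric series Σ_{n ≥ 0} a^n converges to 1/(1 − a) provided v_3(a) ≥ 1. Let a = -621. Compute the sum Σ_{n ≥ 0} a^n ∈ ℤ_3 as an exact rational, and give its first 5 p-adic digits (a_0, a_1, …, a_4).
Σ a^n = 1/(1 − a) = 1/622;  first 5 digits = (1, 0, 0, 1, 1)

v_3(a) = 3 ≥ 1, so the series converges in ℤ_3 to 1/(1 − a) = 1/(1 − (-621)) = 1/622. Expand this rational in ℤ_3: compute digits iteratively via d_i = x_i mod 3, x_{i+1} = (x_i − d_i)/3. The first 5 digits are (1, 0, 0, 1, 1).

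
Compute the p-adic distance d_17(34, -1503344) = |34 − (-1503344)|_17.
d_17(34, -1503344) = 1/83521

Step 1 — x − y = 34 − (-1503344) = 1503378. Step 2 — v_17(1503378) = 4 (factor: 1503378 = (17^4 · 18); the sign does not affect v_p). Step 3 — |x − y|_17 = 17^{-4} = 1/83521.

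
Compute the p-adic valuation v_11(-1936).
v_11(-1936) = 2

v_11(n) is the largest exponent k such that 11^k divides n. Factor out: -1936 = -11^2 · 16. (Sign doesn't affect v_p.) So v_11(-1936) = 2.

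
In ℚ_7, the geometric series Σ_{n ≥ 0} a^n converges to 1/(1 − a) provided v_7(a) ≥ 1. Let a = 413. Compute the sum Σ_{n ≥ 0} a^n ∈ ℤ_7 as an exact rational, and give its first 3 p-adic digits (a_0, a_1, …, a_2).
Σ a^n = 1/(1 − a) = -1/412;  first 3 digits = (1, 3, 3)

v_7(a) = 1 ≥ 1, so the series converges in ℤ_7 to 1/(1 − a) = 1/(1 − 413) = -1/412. Expand this rational in ℤ_7: compute digits iteratively via d_i = x_i mod 7, x_{i+1} = (x_i − d_i)/7. The first 3 digits are (1, 3, 3).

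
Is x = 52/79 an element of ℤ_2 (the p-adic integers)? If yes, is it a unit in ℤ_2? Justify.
x ∈ ℤ_2 but not a unit; v_2(x) = 2 > 0

ℤ_2 = {x ∈ ℚ_2 : v_2(x) ≥ 0} and ℤ_2^× = {x ∈ ℤ_2 : v_2(x) = 0}. Here v_2(52/79) = v_2(num) − v_2(den) = 2; compare against these criteria.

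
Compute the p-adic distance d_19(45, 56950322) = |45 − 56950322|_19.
d_19(45, 56950322) = 1/2476099

Step 1 — x − y = 45 − 56950322 = -56950277. Step 2 — v_19(-56950277) = 5 (factor: -56950277 = −(19^5 · 23); the sign does not affect v_p). Step 3 — |x − y|_19 = 19^{-5} = 1/2476099.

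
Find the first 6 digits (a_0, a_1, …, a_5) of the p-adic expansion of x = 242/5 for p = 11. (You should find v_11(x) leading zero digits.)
(a_0, …, a_5) = (0, 0, 7, 6, 6, 6)

v_11(242/5) = 2, so a_0 = ... = a_1 = 0. Factor out: x = 11^2 · u with u = 2/5 a unit in ℤ_11. Expand u iteratively via a_{v+i} = u_i mod 11, u_{i+1} = (u_i − a_{v+i})/11:
  u_0 = 2/5;  a_2 = 7;  u_1 = (u_0 − 7)/11 = -3/5
  u_1 = -3/5;  a_3 = 6;  u_2 = (u_1 − 6)/11 = -3/5
  u_2 = -3/5;  a_4 = 6;  u_3 = (u_2 − 6)/11 = -3/5
  u_3 = -3/5;  a_5 = 6;  u_4 = (u_3 − 6)/11 = -3/5
Digits: (0, 0, 7, 6, 6, 6).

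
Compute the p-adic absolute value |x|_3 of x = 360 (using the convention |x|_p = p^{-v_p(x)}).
|360|_3 = 1/9

Step 1 — compute v_3(x) by factoring powers of 3 out of the numerator and denominator: v_3(360) = 2. Step 2 — apply |x|_p = p^{-v_p(x)} = 3^{-2} = 1/9.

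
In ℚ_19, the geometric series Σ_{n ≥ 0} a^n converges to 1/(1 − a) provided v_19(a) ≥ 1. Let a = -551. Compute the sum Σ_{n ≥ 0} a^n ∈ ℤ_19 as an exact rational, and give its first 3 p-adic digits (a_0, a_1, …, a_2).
Σ a^n = 1/(1 − a) = 1/552;  first 3 digits = (1, 9, 3)

v_19(a) = 1 ≥ 1, so the series converges in ℤ_19 to 1/(1 − a) = 1/(1 − (-551)) = 1/552. Expand this rational in ℤ_19: compute digits iteratively via d_i = x_i mod 19, x_{i+1} = (x_i − d_i)/19. The first 3 digits are (1, 9, 3).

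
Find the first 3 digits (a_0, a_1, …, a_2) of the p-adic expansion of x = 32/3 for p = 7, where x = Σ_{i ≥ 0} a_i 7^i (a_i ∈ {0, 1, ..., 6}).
(a_0, …, a_2) = (6, 3, 2)

v_7(32/3) = 0 (numerator and denominator both coprime to 7), so x ∈ ℤ_7^×. Compute digits iteratively via a_i = x_i mod 7, x_{i+1} = (x_i − a_i)/7, with x_0 = x:
  x_0 = 32/3;  a_0 = 6;  x_1 = (x_0 − 6)/7 = 2/3
  x_1 = 2/3;  a_1 = 3;  x_2 = (x_1 − 3)/7 = -1/3
  x_2 = -1/3;  a_2 = 2;  x_3 = (x_2 − 2)/7 = -1/3
Digits: (6, 3, 2).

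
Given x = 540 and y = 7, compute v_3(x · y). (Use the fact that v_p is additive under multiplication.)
v_3(3780) = 3

v_p(x) = 3 (factor: 540 = 3^3 · 20); v_p(y) = 0 (factor: 7 = 3^0 · 7). Additivity: v_p(xy) = v_p(x) + v_p(y) = 3 + 0 = 3. (Direct check: xy = 3780 = 3^3 · (140).)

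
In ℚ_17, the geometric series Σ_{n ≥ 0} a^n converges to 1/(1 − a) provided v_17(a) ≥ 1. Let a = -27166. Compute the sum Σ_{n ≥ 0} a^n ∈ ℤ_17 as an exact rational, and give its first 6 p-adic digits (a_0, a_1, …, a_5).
Σ a^n = 1/(1 − a) = 1/27167;  first 6 digits = (1, 0, 8, 11, 12, 9)

v_17(a) = 2 ≥ 1, so the series converges in ℤ_17 to 1/(1 − a) = 1/(1 − (-27166)) = 1/27167. Expand this rational in ℤ_17: compute digits iteratively via d_i = x_i mod 17, x_{i+1} = (x_i − d_i)/17. The first 6 digits are (1, 0, 8, 11, 12, 9).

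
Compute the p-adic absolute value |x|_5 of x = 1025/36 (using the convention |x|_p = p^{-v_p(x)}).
|1025/36|_5 = 1/25

Step 1 — compute v_5(x) by factoring powers of 5 out of the numerator and denominator: v_5(1025/36) = 2. Step 2 — apply |x|_p = p^{-v_p(x)} = 5^{-2} = 1/25.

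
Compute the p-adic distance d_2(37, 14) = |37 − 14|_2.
d_2(37, 14) = 1

Step 1 — x − y = 37 − 14 = 23. Step 2 — v_2(23) = 0 (factor: 23 = (2^0 · 23); the sign does not affect v_p). Step 3 — |x − y|_2 = 2^{0} = 1.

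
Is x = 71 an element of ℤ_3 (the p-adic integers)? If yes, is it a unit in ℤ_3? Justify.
x ∈ ℤ_3^× (unit); v_3(x) = 0

ℤ_3 = {x ∈ ℚ_3 : v_3(x) ≥ 0} and ℤ_3^× = {x ∈ ℤ_3 : v_3(x) = 0}. Here v_3(71) = v_3(num) − v_3(den) = 0; compare against these criteria.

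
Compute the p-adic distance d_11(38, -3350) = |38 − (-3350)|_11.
d_11(38, -3350) = 1/121

Step 1 — x − y = 38 − (-3350) = 3388. Step 2 — v_11(3388) = 2 (factor: 3388 = (11^2 · 28); the sign does not affect v_p). Step 3 — |x − y|_11 = 11^{-2} = 1/121.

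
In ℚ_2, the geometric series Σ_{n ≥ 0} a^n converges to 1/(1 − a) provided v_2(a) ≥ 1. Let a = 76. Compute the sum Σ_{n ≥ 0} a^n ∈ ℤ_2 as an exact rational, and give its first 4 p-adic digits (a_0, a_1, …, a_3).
Σ a^n = 1/(1 − a) = -1/75;  first 4 digits = (1, 0, 1, 1)

v_2(a) = 2 ≥ 1, so the series converges in ℤ_2 to 1/(1 − a) = 1/(1 − 76) = -1/75. Expand this rational in ℤ_2: compute digits iteratively via d_i = x_i mod 2, x_{i+1} = (x_i − d_i)/2. The first 4 digits are (1, 0, 1, 1).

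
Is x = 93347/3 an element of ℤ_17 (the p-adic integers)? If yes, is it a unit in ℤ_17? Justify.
x ∈ ℤ_17 but not a unit; v_17(x) = 3 > 0

ℤ_17 = {x ∈ ℚ_17 : v_17(x) ≥ 0} and ℤ_17^× = {x ∈ ℤ_17 : v_17(x) = 0}. Here v_17(93347/3) = v_17(num) − v_17(den) = 3; compare against these criteria.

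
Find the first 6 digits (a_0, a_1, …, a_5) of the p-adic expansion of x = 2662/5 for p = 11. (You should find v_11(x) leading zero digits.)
(a_0, …, a_5) = (0, 0, 0, 7, 6, 6)

v_11(2662/5) = 3, so a_0 = ... = a_2 = 0. Factor out: x = 11^3 · u with u = 2/5 a unit in ℤ_11. Expand u iteratively via a_{v+i} = u_i mod 11, u_{i+1} = (u_i − a_{v+i})/11:
  u_0 = 2/5;  a_3 = 7;  u_1 = (u_0 − 7)/11 = -3/5
  u_1 = -3/5;  a_4 = 6;  u_2 = (u_1 − 6)/11 = -3/5
  u_2 = -3/5;  a_5 = 6;  u_3 = (u_2 − 6)/11 = -3/5
Digits: (0, 0, 0, 7, 6, 6).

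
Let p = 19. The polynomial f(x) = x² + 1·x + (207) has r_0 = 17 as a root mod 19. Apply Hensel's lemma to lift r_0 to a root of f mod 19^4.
r_3 = 87550 (mod 130321)

Hensel: r_{i+1} = r_i − f(r_i)·(f′(r_i))^{-1} mod 19^{i+2}, f′(x) = 2x + 1. Iterate:
  r_0 = 17 (mod 19)
  r_1 = 188 (mod 361)
  r_2 = 5242 (mod 6859)
  r_3 = 87550 (mod 130321)
Final: r = 87550 satisfies f(r) ≡ 0 mod 19^4.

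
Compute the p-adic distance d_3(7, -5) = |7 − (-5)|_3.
d_3(7, -5) = 1/3

Step 1 — x − y = 7 − (-5) = 12. Step 2 — v_3(12) = 1 (factor: 12 = (3^1 · 4); the sign does not affect v_p). Step 3 — |x − y|_3 = 3^{-1} = 1/3.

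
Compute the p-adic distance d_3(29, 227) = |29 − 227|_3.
d_3(29, 227) = 1/9

Step 1 — x − y = 29 − 227 = -198. Step 2 — v_3(-198) = 2 (factor: -198 = −(3^2 · 22); the sign does not affect v_p). Step 3 — |x − y|_3 = 3^{-2} = 1/9.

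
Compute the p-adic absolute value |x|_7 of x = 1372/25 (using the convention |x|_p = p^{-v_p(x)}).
|1372/25|_7 = 1/343

Step 1 — compute v_7(x) by factoring powers of 7 out of the numerator and denominator: v_7(1372/25) = 3. Step 2 — apply |x|_p = p^{-v_p(x)} = 7^{-3} = 1/343.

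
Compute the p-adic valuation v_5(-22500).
v_5(-22500) = 4

v_5(n) is the largest exponent k such that 5^k divides n. Factor out: -22500 = -5^4 · 36. (Sign doesn't affect v_p.) So v_5(-22500) = 4.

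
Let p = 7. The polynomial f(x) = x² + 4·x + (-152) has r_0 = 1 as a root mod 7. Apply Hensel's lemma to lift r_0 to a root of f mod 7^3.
r_2 = 197 (mod 343)

Hensel: r_{i+1} = r_i − f(r_i)·(f′(r_i))^{-1} mod 7^{i+2}, f′(x) = 2x + 4. Iterate:
  r_0 = 1 (mod 7)
  r_1 = 1 (mod 49)
  r_2 = 197 (mod 343)
Final: r = 197 satisfies f(r) ≡ 0 mod 7^3.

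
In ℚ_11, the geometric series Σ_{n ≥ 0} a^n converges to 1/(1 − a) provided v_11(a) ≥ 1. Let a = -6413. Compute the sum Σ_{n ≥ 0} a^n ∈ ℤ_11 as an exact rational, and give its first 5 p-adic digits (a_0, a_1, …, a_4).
Σ a^n = 1/(1 − a) = 1/6414;  first 5 digits = (1, 0, 2, 6, 3)

v_11(a) = 2 ≥ 1, so the series converges in ℤ_11 to 1/(1 − a) = 1/(1 − (-6413)) = 1/6414. Expand this rational in ℤ_11: compute digits iteratively via d_i = x_i mod 11, x_{i+1} = (x_i − d_i)/11. The first 5 digits are (1, 0, 2, 6, 3).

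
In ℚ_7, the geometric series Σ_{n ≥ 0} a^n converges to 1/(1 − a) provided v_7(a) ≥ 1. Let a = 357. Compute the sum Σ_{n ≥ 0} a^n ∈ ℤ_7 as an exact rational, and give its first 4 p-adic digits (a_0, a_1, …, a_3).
Σ a^n = 1/(1 − a) = -1/356;  first 4 digits = (1, 2, 4, 2)

v_7(a) = 1 ≥ 1, so the series converges in ℤ_7 to 1/(1 − a) = 1/(1 − 357) = -1/356. Expand this rational in ℤ_7: compute digits iteratively via d_i = x_i mod 7, x_{i+1} = (x_i − d_i)/7. The first 4 digits are (1, 2, 4, 2).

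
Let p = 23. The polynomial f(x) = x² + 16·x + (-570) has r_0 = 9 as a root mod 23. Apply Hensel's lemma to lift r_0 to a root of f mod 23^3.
r_2 = 3551 (mod 12167)

Hensel: r_{i+1} = r_i − f(r_i)·(f′(r_i))^{-1} mod 23^{i+2}, f′(x) = 2x + 16. Iterate:
  r_0 = 9 (mod 23)
  r_1 = 377 (mod 529)
  r_2 = 3551 (mod 12167)
Final: r = 3551 satisfies f(r) ≡ 0 mod 23^3.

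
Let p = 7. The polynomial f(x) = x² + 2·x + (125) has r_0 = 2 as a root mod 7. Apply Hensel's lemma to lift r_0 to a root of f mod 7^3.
r_2 = 233 (mod 343)

Hensel: r_{i+1} = r_i − f(r_i)·(f′(r_i))^{-1} mod 7^{i+2}, f′(x) = 2x + 2. Iterate:
  r_0 = 2 (mod 7)
  r_1 = 37 (mod 49)
  r_2 = 233 (mod 343)
Final: r = 233 satisfies f(r) ≡ 0 mod 7^3.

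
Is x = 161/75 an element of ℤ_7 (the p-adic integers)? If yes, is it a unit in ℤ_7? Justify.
x ∈ ℤ_7 but not a unit; v_7(x) = 1 > 0

ℤ_7 = {x ∈ ℚ_7 : v_7(x) ≥ 0} and ℤ_7^× = {x ∈ ℤ_7 : v_7(x) = 0}. Here v_7(161/75) = v_7(num) − v_7(den) = 1; compare against these criteria.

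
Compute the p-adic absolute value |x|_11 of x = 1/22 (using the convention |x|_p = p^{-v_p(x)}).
|1/22|_11 = 11

Step 1 — compute v_11(x) by factoring powers of 11 out of the numerator and denominator: v_11(1/22) = -1. Step 2 — apply |x|_p = p^{-v_p(x)} = 11^{1} = 11.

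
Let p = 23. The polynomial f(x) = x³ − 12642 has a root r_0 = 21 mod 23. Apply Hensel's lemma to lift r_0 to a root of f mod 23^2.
r_1 = 435 (mod 529)

Hensel: r_{i+1} = r_i − f(r_i)/f′(r_i) mod 23^{i+2}, where f′(x) = 3x². Iterate:
  r_0 = 21 (mod 23)
  r_1 = 435 (mod 529)
Final: r = 435 with f(r) ≡ 0 mod 23^2.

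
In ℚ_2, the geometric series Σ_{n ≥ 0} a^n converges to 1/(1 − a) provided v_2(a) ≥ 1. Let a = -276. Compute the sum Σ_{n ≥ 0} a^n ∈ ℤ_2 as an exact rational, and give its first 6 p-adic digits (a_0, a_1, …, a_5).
Σ a^n = 1/(1 − a) = 1/277;  first 6 digits = (1, 0, 1, 1, 1, 1)

v_2(a) = 2 ≥ 1, so the series converges in ℤ_2 to 1/(1 − a) = 1/(1 − (-276)) = 1/277. Expand this rational in ℤ_2: compute digits iteratively via d_i = x_i mod 2, x_{i+1} = (x_i − d_i)/2. The first 6 digits are (1, 0, 1, 1, 1, 1).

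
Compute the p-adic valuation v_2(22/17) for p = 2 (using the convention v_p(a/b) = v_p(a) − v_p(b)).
v_2(22/17) = 1

Factor powers of 2 from the numerator and denominator of the reduced fraction: 22 = 2^1 · 11 and 17 = 2^0 · 17. Apply v_p(a/b) = v_p(a) − v_p(b): v_2(22/17) = 1 − 0 = 1.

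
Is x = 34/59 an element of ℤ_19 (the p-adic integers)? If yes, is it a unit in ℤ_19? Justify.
x ∈ ℤ_19^× (unit); v_19(x) = 0

ℤ_19 = {x ∈ ℚ_19 : v_19(x) ≥ 0} and ℤ_19^× = {x ∈ ℤ_19 : v_19(x) = 0}. Here v_19(34/59) = v_19(num) − v_19(den) = 0; compare against these criteria.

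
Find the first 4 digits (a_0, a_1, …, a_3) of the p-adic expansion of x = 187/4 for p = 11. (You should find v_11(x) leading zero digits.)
(a_0, …, a_3) = (0, 7, 8, 2)

v_11(187/4) = 1, so a_0 = ... = a_0 = 0. Factor out: x = 11^1 · u with u = 17/4 a unit in ℤ_11. Expand u iteratively via a_{v+i} = u_i mod 11, u_{i+1} = (u_i − a_{v+i})/11:
  u_0 = 17/4;  a_1 = 7;  u_1 = (u_0 − 7)/11 = -1/4
  u_1 = -1/4;  a_2 = 8;  u_2 = (u_1 − 8)/11 = -3/4
  u_2 = -3/4;  a_3 = 2;  u_3 = (u_2 − 2)/11 = -1/4
Digits: (0, 7, 8, 2).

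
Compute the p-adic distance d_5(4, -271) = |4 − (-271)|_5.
d_5(4, -271) = 1/25

Step 1 — x − y = 4 − (-271) = 275. Step 2 — v_5(275) = 2 (factor: 275 = (5^2 · 11); the sign does not affect v_p). Step 3 — |x − y|_5 = 5^{-2} = 1/25.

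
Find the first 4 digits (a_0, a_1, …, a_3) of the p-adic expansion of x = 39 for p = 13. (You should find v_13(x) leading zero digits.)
(a_0, …, a_3) = (0, 3, 0, 0)

v_13(39) = 1, so a_0 = ... = a_0 = 0. Factor out: x = 13^1 · u with u = 3 a unit in ℤ_13. Expand u iteratively via a_{v+i} = u_i mod 13, u_{i+1} = (u_i − a_{v+i})/13:
  u_0 = 3;  a_1 = 3;  u_1 = (u_0 − 3)/13 = 0
  u_1 = 0;  a_2 = 0;  u_2 = (u_1 − 0)/13 = 0
  u_2 = 0;  a_3 = 0;  u_3 = (u_2 − 0)/13 = 0
Digits: (0, 3, 0, 0).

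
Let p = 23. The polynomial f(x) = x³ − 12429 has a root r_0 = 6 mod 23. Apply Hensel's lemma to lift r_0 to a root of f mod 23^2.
r_1 = 75 (mod 529)

Hensel: r_{i+1} = r_i − f(r_i)/f′(r_i) mod 23^{i+2}, where f′(x) = 3x². Iterate:
  r_0 = 6 (mod 23)
  r_1 = 75 (mod 529)
Final: r = 75 with f(r) ≡ 0 mod 23^2.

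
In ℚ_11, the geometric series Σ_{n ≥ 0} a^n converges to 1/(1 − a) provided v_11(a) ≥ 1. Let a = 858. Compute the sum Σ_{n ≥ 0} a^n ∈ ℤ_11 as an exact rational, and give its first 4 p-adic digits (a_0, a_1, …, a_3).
Σ a^n = 1/(1 − a) = -1/857;  first 4 digits = (1, 1, 8, 4)

v_11(a) = 1 ≥ 1, so the series converges in ℤ_11 to 1/(1 − a) = 1/(1 − 858) = -1/857. Expand this rational in ℤ_11: compute digits iteratively via d_i = x_i mod 11, x_{i+1} = (x_i − d_i)/11. The first 4 digits are (1, 1, 8, 4).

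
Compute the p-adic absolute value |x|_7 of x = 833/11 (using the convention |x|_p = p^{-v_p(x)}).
|833/11|_7 = 1/49

Step 1 — compute v_7(x) by factoring powers of 7 out of the numerator and denominator: v_7(833/11) = 2. Step 2 — apply |x|_p = p^{-v_p(x)} = 7^{-2} = 1/49.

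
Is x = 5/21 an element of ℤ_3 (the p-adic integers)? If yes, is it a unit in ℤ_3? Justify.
x ∉ ℤ_3 (v_3(x) = -1 < 0)

ℤ_3 = {x ∈ ℚ_3 : v_3(x) ≥ 0} and ℤ_3^× = {x ∈ ℤ_3 : v_3(x) = 0}. Here v_3(5/21) = v_3(num) − v_3(den) = -1; compare against these criteria.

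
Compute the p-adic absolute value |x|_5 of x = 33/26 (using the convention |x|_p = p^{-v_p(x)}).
|33/26|_5 = 1

Step 1 — compute v_5(x) by factoring powers of 5 out of the numerator and denominator: v_5(33/26) = 0. Step 2 — apply |x|_p = p^{-v_p(x)} = 5^{0} = 1.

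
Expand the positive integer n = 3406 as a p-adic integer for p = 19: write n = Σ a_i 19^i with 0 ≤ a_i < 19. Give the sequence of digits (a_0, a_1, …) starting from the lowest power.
(a_0, a_1, …) = (5, 8, 9)

Repeated division by 19 gives the digits low-to-high: 3406 = 5 + 8·19^1 + 9·19^2. Digit sequence: (5, 8, 9).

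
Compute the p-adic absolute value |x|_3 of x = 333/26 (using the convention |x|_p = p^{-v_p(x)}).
|333/26|_3 = 1/9

Step 1 — compute v_3(x) by factoring powers of 3 out of the numerator and denominator: v_3(333/26) = 2. Step 2 — apply |x|_p = p^{-v_p(x)} = 3^{-2} = 1/9.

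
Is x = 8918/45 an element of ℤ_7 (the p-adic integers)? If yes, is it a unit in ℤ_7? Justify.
x ∈ ℤ_7 but not a unit; v_7(x) = 3 > 0

ℤ_7 = {x ∈ ℚ_7 : v_7(x) ≥ 0} and ℤ_7^× = {x ∈ ℤ_7 : v_7(x) = 0}. Here v_7(8918/45) = v_7(num) − v_7(den) = 3; compare against these criteria.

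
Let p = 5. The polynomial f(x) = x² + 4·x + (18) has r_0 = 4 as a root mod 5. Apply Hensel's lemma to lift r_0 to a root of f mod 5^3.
r_2 = 104 (mod 125)

Hensel: r_{i+1} = r_i − f(r_i)·(f′(r_i))^{-1} mod 5^{i+2}, f′(x) = 2x + 4. Iterate:
  r_0 = 4 (mod 5)
  r_1 = 4 (mod 25)
  r_2 = 104 (mod 125)
Final: r = 104 satisfies f(r) ≡ 0 mod 5^3.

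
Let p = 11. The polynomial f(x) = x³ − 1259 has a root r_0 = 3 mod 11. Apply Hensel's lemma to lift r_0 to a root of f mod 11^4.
r_3 = 8671 (mod 14641)

Hensel: r_{i+1} = r_i − f(r_i)/f′(r_i) mod 11^{i+2}, where f′(x) = 3x². Iterate:
  r_0 = 3 (mod 11)
  r_1 = 80 (mod 121)
  r_2 = 685 (mod 1331)
  r_3 = 8671 (mod 14641)
Final: r = 8671 with f(r) ≡ 0 mod 11^4.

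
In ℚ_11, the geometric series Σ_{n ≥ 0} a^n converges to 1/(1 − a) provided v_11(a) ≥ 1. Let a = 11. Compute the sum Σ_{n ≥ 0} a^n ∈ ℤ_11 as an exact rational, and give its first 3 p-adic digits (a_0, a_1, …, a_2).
Σ a^n = 1/(1 − a) = -1/10;  first 3 digits = (1, 1, 1)

v_11(a) = 1 ≥ 1, so the series converges in ℤ_11 to 1/(1 − a) = 1/(1 − 11) = -1/10. Expand this rational in ℤ_11: compute digits iteratively via d_i = x_i mod 11, x_{i+1} = (x_i − d_i)/11. The first 3 digits are (1, 1, 1).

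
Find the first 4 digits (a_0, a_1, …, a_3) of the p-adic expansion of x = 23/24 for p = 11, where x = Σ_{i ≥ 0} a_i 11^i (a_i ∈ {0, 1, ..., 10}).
(a_0, …, a_3) = (6, 0, 5, 0)

v_11(23/24) = 0 (numerator and denominator both coprime to 11), so x ∈ ℤ_11^×. Compute digits iteratively via a_i = x_i mod 11, x_{i+1} = (x_i − a_i)/11, with x_0 = x:
  x_0 = 23/24;  a_0 = 6;  x_1 = (x_0 − 6)/11 = -11/24
  x_1 = -11/24;  a_1 = 0;  x_2 = (x_1 − 0)/11 = -1/24
  x_2 = -1/24;  a_2 = 5;  x_3 = (x_2 − 5)/11 = -11/24
  x_3 = -11/24;  a_3 = 0;  x_4 = (x_3 − 0)/11 = -1/24
Digits: (6, 0, 5, 0).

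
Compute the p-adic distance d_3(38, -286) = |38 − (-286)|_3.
d_3(38, -286) = 1/81

Step 1 — x − y = 38 − (-286) = 324. Step 2 — v_3(324) = 4 (factor: 324 = (3^4 · 4); the sign does not affect v_p). Step 3 — |x − y|_3 = 3^{-4} = 1/81.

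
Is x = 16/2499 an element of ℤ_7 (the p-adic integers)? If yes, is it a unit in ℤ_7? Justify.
x ∉ ℤ_7 (v_7(x) = -2 < 0)

ℤ_7 = {x ∈ ℚ_7 : v_7(x) ≥ 0} and ℤ_7^× = {x ∈ ℤ_7 : v_7(x) = 0}. Here v_7(16/2499) = v_7(num) − v_7(den) = -2; compare against these criteria.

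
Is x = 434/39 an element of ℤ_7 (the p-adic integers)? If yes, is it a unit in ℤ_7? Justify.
x ∈ ℤ_7 but not a unit; v_7(x) = 1 > 0

ℤ_7 = {x ∈ ℚ_7 : v_7(x) ≥ 0} and ℤ_7^× = {x ∈ ℤ_7 : v_7(x) = 0}. Here v_7(434/39) = v_7(num) − v_7(den) = 1; compare against these criteria.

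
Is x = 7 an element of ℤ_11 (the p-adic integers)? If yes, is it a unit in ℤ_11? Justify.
x ∈ ℤ_11^× (unit); v_11(x) = 0

ℤ_11 = {x ∈ ℚ_11 : v_11(x) ≥ 0} and ℤ_11^× = {x ∈ ℤ_11 : v_11(x) = 0}. Here v_11(7) = v_11(num) − v_11(den) = 0; compare against these criteria.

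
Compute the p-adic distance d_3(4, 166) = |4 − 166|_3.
d_3(4, 166) = 1/81

Step 1 — x − y = 4 − 166 = -162. Step 2 — v_3(-162) = 4 (factor: -162 = −(3^4 · 2); the sign does not affect v_p). Step 3 — |x − y|_3 = 3^{-4} = 1/81.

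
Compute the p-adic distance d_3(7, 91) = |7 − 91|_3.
d_3(7, 91) = 1/3

Step 1 — x − y = 7 − 91 = -84. Step 2 — v_3(-84) = 1 (factor: -84 = −(3^1 · 28); the sign does not affect v_p). Step 3 — |x − y|_3 = 3^{-1} = 1/3.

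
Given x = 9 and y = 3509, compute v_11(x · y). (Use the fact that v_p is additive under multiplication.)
v_11(31581) = 2

v_p(x) = 0 (factor: 9 = 11^0 · 9); v_p(y) = 2 (factor: 3509 = 11^2 · 29). Additivity: v_p(xy) = v_p(x) + v_p(y) = 0 + 2 = 2. (Direct check: xy = 31581 = 11^2 · (261).)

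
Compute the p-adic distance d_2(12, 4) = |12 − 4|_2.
d_2(12, 4) = 1/8

Step 1 — x − y = 12 − 4 = 8. Step 2 — v_2(8) = 3 (factor: 8 = (2^3 · 1); the sign does not affect v_p). Step 3 — |x − y|_2 = 2^{-3} = 1/8.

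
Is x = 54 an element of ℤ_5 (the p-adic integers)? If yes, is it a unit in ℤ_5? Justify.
x ∈ ℤ_5^× (unit); v_5(x) = 0

ℤ_5 = {x ∈ ℚ_5 : v_5(x) ≥ 0} and ℤ_5^× = {x ∈ ℤ_5 : v_5(x) = 0}. Here v_5(54) = v_5(num) − v_5(den) = 0; compare against these criteria.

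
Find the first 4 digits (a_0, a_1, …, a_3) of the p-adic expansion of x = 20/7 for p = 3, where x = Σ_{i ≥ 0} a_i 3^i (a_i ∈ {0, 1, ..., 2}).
(a_0, …, a_3) = (2, 2, 2, 0)

v_3(20/7) = 0 (numerator and denominator both coprime to 3), so x ∈ ℤ_3^×. Compute digits iteratively via a_i = x_i mod 3, x_{i+1} = (x_i − a_i)/3, with x_0 = x:
  x_0 = 20/7;  a_0 = 2;  x_1 = (x_0 − 2)/3 = 2/7
  x_1 = 2/7;  a_1 = 2;  x_2 = (x_1 − 2)/3 = -4/7
  x_2 = -4/7;  a_2 = 2;  x_3 = (x_2 − 2)/3 = -6/7
  x_3 = -6/7;  a_3 = 0;  x_4 = (x_3 − 0)/3 = -2/7
Digits: (2, 2, 2, 0).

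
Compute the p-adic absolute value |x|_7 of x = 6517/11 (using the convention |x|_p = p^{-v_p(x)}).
|6517/11|_7 = 1/343

Step 1 — compute v_7(x) by factoring powers of 7 out of the numerator and denominator: v_7(6517/11) = 3. Step 2 — apply |x|_p = p^{-v_p(x)} = 7^{-3} = 1/343.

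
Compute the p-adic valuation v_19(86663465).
v_19(86663465) = 5

v_19(n) is the largest exponent k such that 19^k divides n. Factor out: 86663465 = 19^5 · 35. (Sign doesn't affect v_p.) So v_19(86663465) = 5.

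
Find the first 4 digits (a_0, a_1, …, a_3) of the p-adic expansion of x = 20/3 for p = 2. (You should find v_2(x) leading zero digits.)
(a_0, …, a_3) = (0, 0, 1, 1)

v_2(20/3) = 2, so a_0 = ... = a_1 = 0. Factor out: x = 2^2 · u with u = 5/3 a unit in ℤ_2. Expand u iteratively via a_{v+i} = u_i mod 2, u_{i+1} = (u_i − a_{v+i})/2:
  u_0 = 5/3;  a_2 = 1;  u_1 = (u_0 − 1)/2 = 1/3
  u_1 = 1/3;  a_3 = 1;  u_2 = (u_1 − 1)/2 = -1/3
Digits: (0, 0, 1, 1).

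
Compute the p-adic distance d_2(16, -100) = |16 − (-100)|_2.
d_2(16, -100) = 1/4

Step 1 — x − y = 16 − (-100) = 116. Step 2 — v_2(116) = 2 (factor: 116 = (2^2 · 29); the sign does not affect v_p). Step 3 — |x − y|_2 = 2^{-2} = 1/4.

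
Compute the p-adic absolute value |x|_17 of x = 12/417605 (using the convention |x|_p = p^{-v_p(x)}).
|12/417605|_17 = 83521

Step 1 — compute v_17(x) by factoring powers of 17 out of the numerator and denominator: v_17(12/417605) = -4. Step 2 — apply |x|_p = p^{-v_p(x)} = 17^{4} = 83521.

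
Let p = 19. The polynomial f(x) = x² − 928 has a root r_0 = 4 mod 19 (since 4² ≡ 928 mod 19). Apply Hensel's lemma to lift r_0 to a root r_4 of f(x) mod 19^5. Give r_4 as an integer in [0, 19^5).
r_4 = 2032187 (mod 2476099)

Hensel's recurrence: r_{i+1} = r_i − f(r_i)·(f′(r_i))^{-1} mod 19^{i+2}, with f′(x) = 2x. Iterate:
  r_0 = 4 (mod 19)
  r_1 = 118 (mod 361)
  r_2 = 1923 (mod 6859)
  r_3 = 77372 (mod 130321)
  r_4 = 2032187 (mod 2476099)
Final: r_4 = 2032187, and one checks f(r_4) ≡ 0 mod 19^5.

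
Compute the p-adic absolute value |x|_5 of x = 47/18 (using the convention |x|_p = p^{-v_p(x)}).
|47/18|_5 = 1

Step 1 — compute v_5(x) by factoring powers of 5 out of the numerator and denominator: v_5(47/18) = 0. Step 2 — apply |x|_p = p^{-v_p(x)} = 5^{0} = 1.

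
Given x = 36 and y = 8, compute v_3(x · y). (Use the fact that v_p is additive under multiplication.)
v_3(288) = 2

v_p(x) = 2 (factor: 36 = 3^2 · 4); v_p(y) = 0 (factor: 8 = 3^0 · 8). Additivity: v_p(xy) = v_p(x) + v_p(y) = 2 + 0 = 2. (Direct check: xy = 288 = 3^2 · (32).)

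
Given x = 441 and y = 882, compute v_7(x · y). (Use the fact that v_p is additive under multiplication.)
v_7(388962) = 4

v_p(x) = 2 (factor: 441 = 7^2 · 9); v_p(y) = 2 (factor: 882 = 7^2 · 18). Additivity: v_p(xy) = v_p(x) + v_p(y) = 2 + 2 = 4. (Direct check: xy = 388962 = 7^4 · (162).)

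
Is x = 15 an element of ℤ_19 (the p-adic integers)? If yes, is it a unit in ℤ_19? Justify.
x ∈ ℤ_19^× (unit); v_19(x) = 0

ℤ_19 = {x ∈ ℚ_19 : v_19(x) ≥ 0} and ℤ_19^× = {x ∈ ℤ_19 : v_19(x) = 0}. Here v_19(15) = v_19(num) − v_19(den) = 0; compare against these criteria.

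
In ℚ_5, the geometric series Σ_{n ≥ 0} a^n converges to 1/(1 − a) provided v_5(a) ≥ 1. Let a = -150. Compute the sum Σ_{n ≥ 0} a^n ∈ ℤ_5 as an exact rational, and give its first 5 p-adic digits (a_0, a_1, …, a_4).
Σ a^n = 1/(1 − a) = 1/151;  first 5 digits = (1, 0, 4, 3, 0)

v_5(a) = 2 ≥ 1, so the series converges in ℤ_5 to 1/(1 − a) = 1/(1 − (-150)) = 1/151. Expand this rational in ℤ_5: compute digits iteratively via d_i = x_i mod 5, x_{i+1} = (x_i − d_i)/5. The first 5 digits are (1, 0, 4, 3, 0).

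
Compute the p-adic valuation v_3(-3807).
v_3(-3807) = 4

v_3(n) is the largest exponent k such that 3^k divides n. Factor out: -3807 = -3^4 · 47. (Sign doesn't affect v_p.) So v_3(-3807) = 4.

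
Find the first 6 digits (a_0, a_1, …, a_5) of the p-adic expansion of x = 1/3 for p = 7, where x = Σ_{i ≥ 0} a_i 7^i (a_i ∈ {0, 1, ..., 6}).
(a_0, …, a_5) = (5, 4, 4, 4, 4, 4)

v_7(1/3) = 0 (numerator and denominator both coprime to 7), so x ∈ ℤ_7^×. Compute digits iteratively via a_i = x_i mod 7, x_{i+1} = (x_i − a_i)/7, with x_0 = x:
  x_0 = 1/3;  a_0 = 5;  x_1 = (x_0 − 5)/7 = -2/3
  x_1 = -2/3;  a_1 = 4;  x_2 = (x_1 − 4)/7 = -2/3
  x_2 = -2/3;  a_2 = 4;  x_3 = (x_2 − 4)/7 = -2/3
  x_3 = -2/3;  a_3 = 4;  x_4 = (x_3 − 4)/7 = -2/3
  x_4 = -2/3;  a_4 = 4;  x_5 = (x_4 − 4)/7 = -2/3
  x_5 = -2/3;  a_5 = 4;  x_6 = (x_5 − 4)/7 = -2/3
Digits: (5, 4, 4, 4, 4, 4).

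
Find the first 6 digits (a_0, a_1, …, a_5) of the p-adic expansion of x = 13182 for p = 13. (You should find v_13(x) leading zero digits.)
(a_0, …, a_5) = (0, 0, 0, 6, 0, 0)

v_13(13182) = 3, so a_0 = ... = a_2 = 0. Factor out: x = 13^3 · u with u = 6 a unit in ℤ_13. Expand u iteratively via a_{v+i} = u_i mod 13, u_{i+1} = (u_i − a_{v+i})/13:
  u_0 = 6;  a_3 = 6;  u_1 = (u_0 − 6)/13 = 0
  u_1 = 0;  a_4 = 0;  u_2 = (u_1 − 0)/13 = 0
  u_2 = 0;  a_5 = 0;  u_3 = (u_2 − 0)/13 = 0
Digits: (0, 0, 0, 6, 0, 0).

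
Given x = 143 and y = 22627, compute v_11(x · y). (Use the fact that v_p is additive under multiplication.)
v_11(3235661) = 4

v_p(x) = 1 (factor: 143 = 11^1 · 13); v_p(y) = 3 (factor: 22627 = 11^3 · 17). Additivity: v_p(xy) = v_p(x) + v_p(y) = 1 + 3 = 4. (Direct check: xy = 3235661 = 11^4 · (221).)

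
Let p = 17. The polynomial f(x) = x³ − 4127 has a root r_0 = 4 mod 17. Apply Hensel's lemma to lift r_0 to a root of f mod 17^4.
r_3 = 56546 (mod 83521)

Hensel: r_{i+1} = r_i − f(r_i)/f′(r_i) mod 17^{i+2}, where f′(x) = 3x². Iterate:
  r_0 = 4 (mod 17)
  r_1 = 191 (mod 289)
  r_2 = 2503 (mod 4913)
  r_3 = 56546 (mod 83521)
Final: r = 56546 with f(r) ≡ 0 mod 17^4.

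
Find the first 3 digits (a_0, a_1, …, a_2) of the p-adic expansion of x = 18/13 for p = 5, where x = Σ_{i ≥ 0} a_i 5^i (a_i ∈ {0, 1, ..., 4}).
(a_0, …, a_2) = (1, 2, 0)

v_5(18/13) = 0 (numerator and denominator both coprime to 5), so x ∈ ℤ_5^×. Compute digits iteratively via a_i = x_i mod 5, x_{i+1} = (x_i − a_i)/5, with x_0 = x:
  x_0 = 18/13;  a_0 = 1;  x_1 = (x_0 − 1)/5 = 1/13
  x_1 = 1/13;  a_1 = 2;  x_2 = (x_1 − 2)/5 = -5/13
  x_2 = -5/13;  a_2 = 0;  x_3 = (x_2 − 0)/5 = -1/13
Digits: (1, 2, 0).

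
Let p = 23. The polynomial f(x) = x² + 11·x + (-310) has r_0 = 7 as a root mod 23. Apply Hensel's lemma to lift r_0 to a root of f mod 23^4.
r_3 = 262483 (mod 279841)

Hensel: r_{i+1} = r_i − f(r_i)·(f′(r_i))^{-1} mod 23^{i+2}, f′(x) = 2x + 11. Iterate:
  r_0 = 7 (mod 23)
  r_1 = 99 (mod 529)
  r_2 = 6976 (mod 12167)
  r_3 = 262483 (mod 279841)
Final: r = 262483 satisfies f(r) ≡ 0 mod 23^4.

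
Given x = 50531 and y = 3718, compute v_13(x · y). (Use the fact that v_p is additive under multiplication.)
v_13(187874258) = 5

v_p(x) = 3 (factor: 50531 = 13^3 · 23); v_p(y) = 2 (factor: 3718 = 13^2 · 22). Additivity: v_p(xy) = v_p(x) + v_p(y) = 3 + 2 = 5. (Direct check: xy = 187874258 = 13^5 · (506).)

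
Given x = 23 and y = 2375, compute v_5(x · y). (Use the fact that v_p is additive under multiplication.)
v_5(54625) = 3

v_p(x) = 0 (factor: 23 = 5^0 · 23); v_p(y) = 3 (factor: 2375 = 5^3 · 19). Additivity: v_p(xy) = v_p(x) + v_p(y) = 0 + 3 = 3. (Direct check: xy = 54625 = 5^3 · (437).)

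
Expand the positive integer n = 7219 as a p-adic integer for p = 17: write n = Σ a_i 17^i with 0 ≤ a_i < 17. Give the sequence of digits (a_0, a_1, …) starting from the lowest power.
(a_0, a_1, …) = (11, 16, 7, 1)

Repeated division by 17 gives the digits low-to-high: 7219 = 11 + 16·17^1 + 7·17^2 + 1·17^3. Digit sequence: (11, 16, 7, 1).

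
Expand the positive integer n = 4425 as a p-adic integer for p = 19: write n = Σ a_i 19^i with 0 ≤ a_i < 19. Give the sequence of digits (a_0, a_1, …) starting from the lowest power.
(a_0, a_1, …) = (17, 4, 12)

Repeated division by 19 gives the digits low-to-high: 4425 = 17 + 4·19^1 + 12·19^2. Digit sequence: (17, 4, 12).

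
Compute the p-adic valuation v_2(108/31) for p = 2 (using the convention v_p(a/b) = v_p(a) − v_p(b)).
v_2(108/31) = 2

Factor powers of 2 from the numerator and denominator of the reduced fraction: 108 = 2^2 · 27 and 31 = 2^0 · 31. Apply v_p(a/b) = v_p(a) − v_p(b): v_2(108/31) = 2 − 0 = 2.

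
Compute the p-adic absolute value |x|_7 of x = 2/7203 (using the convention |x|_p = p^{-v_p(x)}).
|2/7203|_7 = 2401

Step 1 — compute v_7(x) by factoring powers of 7 out of the numerator and denominator: v_7(2/7203) = -4. Step 2 — apply |x|_p = p^{-v_p(x)} = 7^{4} = 2401.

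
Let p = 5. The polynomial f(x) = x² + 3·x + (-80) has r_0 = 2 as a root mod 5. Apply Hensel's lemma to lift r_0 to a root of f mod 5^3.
r_2 = 87 (mod 125)

Hensel: r_{i+1} = r_i − f(r_i)·(f′(r_i))^{-1} mod 5^{i+2}, f′(x) = 2x + 3. Iterate:
  r_0 = 2 (mod 5)
  r_1 = 12 (mod 25)
  r_2 = 87 (mod 125)
Final: r = 87 satisfies f(r) ≡ 0 mod 5^3.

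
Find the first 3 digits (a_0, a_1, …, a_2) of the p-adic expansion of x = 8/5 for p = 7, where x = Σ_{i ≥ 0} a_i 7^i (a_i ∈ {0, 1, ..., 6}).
(a_0, …, a_2) = (3, 4, 5)

v_7(8/5) = 0 (numerator and denominator both coprime to 7), so x ∈ ℤ_7^×. Compute digits iteratively via a_i = x_i mod 7, x_{i+1} = (x_i − a_i)/7, with x_0 = x:
  x_0 = 8/5;  a_0 = 3;  x_1 = (x_0 − 3)/7 = -1/5
  x_1 = -1/5;  a_1 = 4;  x_2 = (x_1 − 4)/7 = -3/5
  x_2 = -3/5;  a_2 = 5;  x_3 = (x_2 − 5)/7 = -4/5
Digits: (3, 4, 5).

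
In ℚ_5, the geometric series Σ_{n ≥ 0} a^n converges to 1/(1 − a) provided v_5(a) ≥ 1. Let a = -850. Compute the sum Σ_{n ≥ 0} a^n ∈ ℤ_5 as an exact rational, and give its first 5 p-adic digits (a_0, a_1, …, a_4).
Σ a^n = 1/(1 − a) = 1/851;  first 5 digits = (1, 0, 1, 3, 4)

v_5(a) = 2 ≥ 1, so the series converges in ℤ_5 to 1/(1 − a) = 1/(1 − (-850)) = 1/851. Expand this rational in ℤ_5: compute digits iteratively via d_i = x_i mod 5, x_{i+1} = (x_i − d_i)/5. The first 5 digits are (1, 0, 1, 3, 4).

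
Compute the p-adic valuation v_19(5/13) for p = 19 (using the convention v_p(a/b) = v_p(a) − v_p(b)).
v_19(5/13) = 0

Factor powers of 19 from the numerator and denominator of the reduced fraction: 5 = 19^0 · 5 and 13 = 19^0 · 13. Apply v_p(a/b) = v_p(a) − v_p(b): v_19(5/13) = 0 − 0 = 0.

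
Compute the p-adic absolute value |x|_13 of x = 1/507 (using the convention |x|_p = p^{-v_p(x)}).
|1/507|_13 = 169

Step 1 — compute v_13(x) by factoring powers of 13 out of the numerator and denominator: v_13(1/507) = -2. Step 2 — apply |x|_p = p^{-v_p(x)} = 13^{2} = 169.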